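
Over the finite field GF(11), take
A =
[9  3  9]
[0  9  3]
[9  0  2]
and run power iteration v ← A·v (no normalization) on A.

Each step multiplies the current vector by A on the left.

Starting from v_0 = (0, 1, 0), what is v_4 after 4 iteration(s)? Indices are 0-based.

v_0 = (0, 1, 0).
v_1 = A·v_0 = (3, 9, 0).
v_2 = A·v_1 = (10, 4, 5).
v_3 = A·v_2 = (4, 7, 1).
v_4 = A·v_3 = (0, 0, 5).

v_4 = (0, 0, 5)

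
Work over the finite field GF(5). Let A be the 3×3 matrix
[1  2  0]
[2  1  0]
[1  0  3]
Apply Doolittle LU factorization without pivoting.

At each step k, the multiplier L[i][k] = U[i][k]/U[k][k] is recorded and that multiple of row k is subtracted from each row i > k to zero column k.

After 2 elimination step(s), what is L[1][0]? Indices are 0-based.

L[1][0] = 2

Step 1: pivot at (0,0) is 1.
  row1 ← row1 − (2)·row0  ⇒  L[1][0]=2, U row1=(0, 2, 0)
  row2 ← row2 − (1)·row0  ⇒  L[2][0]=1, U row2=(0, 3, 3)
Step 2: pivot at (1,1) is 2.
  row2 ← row2 − (4)·row1  ⇒  L[2][1]=4, U row2=(0, 0, 3)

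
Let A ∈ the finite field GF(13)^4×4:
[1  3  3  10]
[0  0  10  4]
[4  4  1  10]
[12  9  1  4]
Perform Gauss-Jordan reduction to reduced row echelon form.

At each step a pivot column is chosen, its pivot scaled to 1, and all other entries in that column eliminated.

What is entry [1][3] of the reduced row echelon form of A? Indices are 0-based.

step 1: normalize row 0 (÷1) = (1, 3, 3, 10)
  row 2: subtract 4×row0 = (0, 5, 2, 9)
  row 3: subtract 12×row0 = (0, 12, 4, 1)
step 2: exchange rows 1,2
step 2: normalize row 1 (÷5) = (0, 1, 3, 7)
  row 0: subtract 3×row1 = (1, 0, 7, 2)
  row 3: subtract 12×row1 = (0, 0, 7, 8)
step 3: normalize row 2 (÷10) = (0, 0, 1, 3)
  row 0: subtract 7×row2 = (1, 0, 0, 7)
  row 1: subtract 3×row2 = (0, 1, 0, 11)
  row 3: subtract 7×row2 = (0, 0, 0, 0)
skip col 3 (zero from row 3)

M[1][3] = 11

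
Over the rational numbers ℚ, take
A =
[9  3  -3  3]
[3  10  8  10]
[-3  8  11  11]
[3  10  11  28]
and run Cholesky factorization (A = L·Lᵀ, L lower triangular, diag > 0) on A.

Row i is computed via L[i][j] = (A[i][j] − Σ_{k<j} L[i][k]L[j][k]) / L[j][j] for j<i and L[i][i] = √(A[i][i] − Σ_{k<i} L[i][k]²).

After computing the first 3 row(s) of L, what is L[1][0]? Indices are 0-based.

L[1][0] = 1

Step 1: L[0][0] = √(9) = 3.
  L[1][0] = (3) / L[0][0] = 1.
Step 2: L[1][1] = √(9) = 3.
  L[2][0] = (-3) / L[0][0] = -1.
  L[2][1] = (9) / L[1][1] = 3.
Step 3: L[2][2] = √(1) = 1.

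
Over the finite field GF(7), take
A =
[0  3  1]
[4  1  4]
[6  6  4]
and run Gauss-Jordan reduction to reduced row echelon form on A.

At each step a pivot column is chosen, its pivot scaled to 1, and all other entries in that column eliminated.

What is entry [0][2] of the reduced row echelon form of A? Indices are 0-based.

M[0][2] = 5

[1] R0 <-> R1
[1] R0 /= 4  ⇒  (1, 2, 1)
     R2 -= 6·R0  ⇒  (0, 1, 5)
[2] R1 /= 3  ⇒  (0, 1, 5)
     R0 -= 2·R1  ⇒  (1, 0, 5)
     R2 -= 1·R1  ⇒  (0, 0, 0)
column 2 empty below row 2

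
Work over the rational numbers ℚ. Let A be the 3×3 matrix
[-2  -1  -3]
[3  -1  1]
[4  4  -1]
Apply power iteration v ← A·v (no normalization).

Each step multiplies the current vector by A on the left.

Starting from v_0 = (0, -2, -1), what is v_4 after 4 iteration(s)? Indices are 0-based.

v_4 = (75, -377, -301)

v_0 = (0, -2, -1).
v_1 = A·v_0 = (5, 1, -7).
v_2 = A·v_1 = (10, 7, 31).
v_3 = A·v_2 = (-120, 54, 37).
v_4 = A·v_3 = (75, -377, -301).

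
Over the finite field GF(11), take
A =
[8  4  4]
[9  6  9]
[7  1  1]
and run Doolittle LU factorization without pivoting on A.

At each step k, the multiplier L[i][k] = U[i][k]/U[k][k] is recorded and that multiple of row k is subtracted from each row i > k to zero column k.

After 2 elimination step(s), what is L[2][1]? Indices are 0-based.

L[2][1] = 2

[col 0] pivot 8
  R1 -= 8*R0 → (0, 7, 10)  (L[1][0] := 8)
  R2 -= 5*R0 → (0, 3, 3)  (L[2][0] := 5)
[col 1] pivot 7
  R2 -= 2*R1 → (0, 0, 5)  (L[2][1] := 2)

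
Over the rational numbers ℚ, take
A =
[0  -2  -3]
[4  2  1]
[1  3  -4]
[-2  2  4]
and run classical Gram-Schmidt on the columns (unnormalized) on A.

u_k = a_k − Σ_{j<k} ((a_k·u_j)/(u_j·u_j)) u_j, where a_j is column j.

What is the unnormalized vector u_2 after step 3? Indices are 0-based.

u_2 = (-16/7, 16/7, -32/7, 16/7)

Step 1: u_0 = a_0 = (0, 4, 1, -2).
Step 2: u_1 = a_1 − (1/3)·u_0 = (-2, 2/3, 8/3, 8/3).
Step 3: u_2 = a_2 − (-8/21)·u_0 − (5/14)·u_1 = (-16/7, 16/7, -32/7, 16/7).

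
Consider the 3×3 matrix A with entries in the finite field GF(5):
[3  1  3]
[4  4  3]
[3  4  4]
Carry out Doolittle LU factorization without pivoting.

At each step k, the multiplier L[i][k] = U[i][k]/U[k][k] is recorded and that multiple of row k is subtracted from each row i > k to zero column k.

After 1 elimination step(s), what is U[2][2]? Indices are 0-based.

[col 0] pivot 3
  R1 -= 3*R0 → (0, 1, 4)  (L[1][0] := 3)
  R2 -= 1*R0 → (0, 3, 1)  (L[2][0] := 1)

U[2][2] = 1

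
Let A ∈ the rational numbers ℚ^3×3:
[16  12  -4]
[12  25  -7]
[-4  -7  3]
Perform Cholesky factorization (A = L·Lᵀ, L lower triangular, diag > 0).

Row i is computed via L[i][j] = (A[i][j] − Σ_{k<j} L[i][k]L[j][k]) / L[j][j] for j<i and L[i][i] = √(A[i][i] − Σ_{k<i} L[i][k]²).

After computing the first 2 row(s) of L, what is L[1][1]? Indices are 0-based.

L[1][1] = 4

Step 1: L[0][0] = √(16) = 4.
  L[1][0] = (12) / L[0][0] = 3.
Step 2: L[1][1] = √(16) = 4.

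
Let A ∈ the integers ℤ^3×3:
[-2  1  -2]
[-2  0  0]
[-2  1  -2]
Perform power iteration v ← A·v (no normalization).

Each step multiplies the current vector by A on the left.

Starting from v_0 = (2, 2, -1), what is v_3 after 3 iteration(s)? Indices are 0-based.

v_0 = (2, 2, -1).
v_1 = A·v_0 = (0, -4, 0).
v_2 = A·v_1 = (-4, 0, -4).
v_3 = A·v_2 = (16, 8, 16).

v_3 = (16, 8, 16)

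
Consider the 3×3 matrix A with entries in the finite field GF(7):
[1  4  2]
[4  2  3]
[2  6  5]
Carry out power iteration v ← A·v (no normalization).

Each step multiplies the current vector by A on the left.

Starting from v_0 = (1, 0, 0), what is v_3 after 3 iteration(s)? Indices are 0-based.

v_0 = (1, 0, 0).
v_1 = A·v_0 = (1, 4, 2).
v_2 = A·v_1 = (0, 4, 1).
v_3 = A·v_2 = (4, 4, 1).

v_3 = (4, 4, 1)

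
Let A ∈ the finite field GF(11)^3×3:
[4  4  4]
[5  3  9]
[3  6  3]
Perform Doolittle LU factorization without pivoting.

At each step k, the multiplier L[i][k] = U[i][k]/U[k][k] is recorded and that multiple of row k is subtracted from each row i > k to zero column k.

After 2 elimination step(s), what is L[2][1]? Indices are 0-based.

L[2][1] = 4

k=0: U[0][0]=4
  eliminate (1,0): mult=4, new row 1: (0, 9, 4); set L[1][0]=4
  eliminate (2,0): mult=9, new row 2: (0, 3, 0); set L[2][0]=9
k=1: U[1][1]=9
  eliminate (2,1): mult=4, new row 2: (0, 0, 6); set L[2][1]=4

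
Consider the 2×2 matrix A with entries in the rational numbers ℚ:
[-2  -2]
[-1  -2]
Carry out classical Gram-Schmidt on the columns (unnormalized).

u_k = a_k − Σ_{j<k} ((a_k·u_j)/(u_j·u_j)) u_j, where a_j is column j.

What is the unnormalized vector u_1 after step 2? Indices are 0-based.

u_1 = (2/5, -4/5)

Step 1: u_0 = a_0 = (-2, -1).
Step 2: u_1 = a_1 − (6/5)·u_0 = (2/5, -4/5).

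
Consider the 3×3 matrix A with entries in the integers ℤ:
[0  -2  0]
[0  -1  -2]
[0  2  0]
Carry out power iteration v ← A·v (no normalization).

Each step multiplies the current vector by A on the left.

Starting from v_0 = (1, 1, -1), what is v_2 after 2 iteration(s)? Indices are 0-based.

v_0 = (1, 1, -1).
v_1 = A·v_0 = (-2, 1, 2).
v_2 = A·v_1 = (-2, -5, 2).

v_2 = (-2, -5, 2)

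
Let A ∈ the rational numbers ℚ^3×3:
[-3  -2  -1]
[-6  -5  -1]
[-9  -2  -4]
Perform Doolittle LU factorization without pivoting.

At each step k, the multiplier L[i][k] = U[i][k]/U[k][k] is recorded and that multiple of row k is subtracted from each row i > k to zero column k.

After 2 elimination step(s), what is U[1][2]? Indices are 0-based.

U[1][2] = 1

[col 0] pivot -3
  R1 -= 2*R0 → (0, -1, 1)  (L[1][0] := 2)
  R2 -= 3*R0 → (0, 4, -1)  (L[2][0] := 3)
[col 1] pivot -1
  R2 -= -4*R1 → (0, 0, 3)  (L[2][1] := -4)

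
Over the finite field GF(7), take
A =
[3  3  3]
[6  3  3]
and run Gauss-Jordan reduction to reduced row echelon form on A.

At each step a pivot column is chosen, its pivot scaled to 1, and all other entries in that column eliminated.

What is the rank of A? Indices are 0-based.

rank = 2

step 1: normalize row 0 (÷3) = (1, 1, 1)
  row 1: subtract 6×row0 = (0, 4, 4)
step 2: normalize row 1 (÷4) = (0, 1, 1)
  row 0: subtract 1×row1 = (1, 0, 0)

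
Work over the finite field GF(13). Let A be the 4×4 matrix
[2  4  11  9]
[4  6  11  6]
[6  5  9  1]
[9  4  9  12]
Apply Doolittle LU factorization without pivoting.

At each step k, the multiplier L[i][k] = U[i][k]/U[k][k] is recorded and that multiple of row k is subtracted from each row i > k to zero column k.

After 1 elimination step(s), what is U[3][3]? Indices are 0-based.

U[3][3] = 4

Step 1: pivot at (0,0) is 2.
  row1 ← row1 − (2)·row0  ⇒  L[1][0]=2, U row1=(0, 11, 2, 1)
  row2 ← row2 − (3)·row0  ⇒  L[2][0]=3, U row2=(0, 6, 2, 0)
  row3 ← row3 − (11)·row0  ⇒  L[3][0]=11, U row3=(0, 12, 5, 4)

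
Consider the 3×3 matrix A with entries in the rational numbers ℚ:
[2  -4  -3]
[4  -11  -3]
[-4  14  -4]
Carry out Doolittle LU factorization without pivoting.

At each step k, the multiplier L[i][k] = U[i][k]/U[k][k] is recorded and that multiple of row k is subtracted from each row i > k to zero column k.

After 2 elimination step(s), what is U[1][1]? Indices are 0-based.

U[1][1] = -3

[col 0] pivot 2
  R1 -= 2*R0 → (0, -3, 3)  (L[1][0] := 2)
  R2 -= -2*R0 → (0, 6, -10)  (L[2][0] := -2)
[col 1] pivot -3
  R2 -= -2*R1 → (0, 0, -4)  (L[2][1] := -2)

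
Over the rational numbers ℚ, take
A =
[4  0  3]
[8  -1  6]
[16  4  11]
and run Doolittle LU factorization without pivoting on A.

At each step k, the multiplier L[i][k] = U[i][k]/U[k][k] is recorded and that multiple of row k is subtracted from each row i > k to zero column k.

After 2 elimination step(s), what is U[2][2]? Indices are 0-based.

Step 1: pivot at (0,0) is 4.
  row1 ← row1 − (2)·row0  ⇒  L[1][0]=2, U row1=(0, -1, 0)
  row2 ← row2 − (4)·row0  ⇒  L[2][0]=4, U row2=(0, 4, -1)
Step 2: pivot at (1,1) is -1.
  row2 ← row2 − (-4)·row1  ⇒  L[2][1]=-4, U row2=(0, 0, -1)

U[2][2] = -1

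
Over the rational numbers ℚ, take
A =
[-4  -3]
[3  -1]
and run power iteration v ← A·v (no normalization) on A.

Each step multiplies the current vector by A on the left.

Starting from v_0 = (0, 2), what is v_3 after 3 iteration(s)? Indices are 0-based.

v_3 = (-72, 106)

v_0 = (0, 2).
v_1 = A·v_0 = (-6, -2).
v_2 = A·v_1 = (30, -16).
v_3 = A·v_2 = (-72, 106).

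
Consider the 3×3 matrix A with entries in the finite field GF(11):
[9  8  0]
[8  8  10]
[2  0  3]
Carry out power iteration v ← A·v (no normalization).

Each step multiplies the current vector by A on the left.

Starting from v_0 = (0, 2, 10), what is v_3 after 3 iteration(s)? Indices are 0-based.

v_3 = (3, 8, 2)

v_0 = (0, 2, 10).
v_1 = A·v_0 = (5, 6, 8).
v_2 = A·v_1 = (5, 3, 1).
v_3 = A·v_2 = (3, 8, 2).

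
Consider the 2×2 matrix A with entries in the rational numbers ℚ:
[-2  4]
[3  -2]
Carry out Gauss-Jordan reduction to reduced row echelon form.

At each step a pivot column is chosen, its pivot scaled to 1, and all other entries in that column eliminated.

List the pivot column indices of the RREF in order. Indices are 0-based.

step 1: normalize row 0 (÷-2) = (1, -2)
  row 1: subtract 3×row0 = (0, 4)
step 2: normalize row 1 (÷4) = (0, 1)
  row 0: subtract -2×row1 = (1, 0)

pivot columns: 0, 1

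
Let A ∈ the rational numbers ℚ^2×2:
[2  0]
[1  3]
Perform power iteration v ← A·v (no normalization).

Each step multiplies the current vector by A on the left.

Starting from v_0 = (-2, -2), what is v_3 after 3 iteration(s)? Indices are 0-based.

v_3 = (-16, -92)

v_0 = (-2, -2).
v_1 = A·v_0 = (-4, -8).
v_2 = A·v_1 = (-8, -28).
v_3 = A·v_2 = (-16, -92).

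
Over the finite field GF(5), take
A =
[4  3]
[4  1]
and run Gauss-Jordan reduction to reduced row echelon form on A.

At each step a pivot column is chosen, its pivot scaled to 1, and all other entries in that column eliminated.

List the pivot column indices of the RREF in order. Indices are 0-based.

pivot columns: 0, 1

[1] R0 /= 4  ⇒  (1, 2)
     R1 -= 4·R0  ⇒  (0, 3)
[2] R1 /= 3  ⇒  (0, 1)
     R0 -= 2·R1  ⇒  (1, 0)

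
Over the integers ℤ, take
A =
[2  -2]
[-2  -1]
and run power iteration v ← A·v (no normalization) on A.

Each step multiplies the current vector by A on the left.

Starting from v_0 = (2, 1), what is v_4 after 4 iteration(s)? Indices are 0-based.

v_0 = (2, 1).
v_1 = A·v_0 = (2, -5).
v_2 = A·v_1 = (14, 1).
v_3 = A·v_2 = (26, -29).
v_4 = A·v_3 = (110, -23).

v_4 = (110, -23)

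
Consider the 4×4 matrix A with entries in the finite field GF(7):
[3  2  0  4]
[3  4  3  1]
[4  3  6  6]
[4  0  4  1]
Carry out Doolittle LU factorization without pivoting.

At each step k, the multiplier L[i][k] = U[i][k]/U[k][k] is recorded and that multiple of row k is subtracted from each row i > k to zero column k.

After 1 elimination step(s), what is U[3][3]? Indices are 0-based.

k=0: U[0][0]=3
  eliminate (1,0): mult=1, new row 1: (0, 2, 3, 4); set L[1][0]=1
  eliminate (2,0): mult=6, new row 2: (0, 5, 6, 3); set L[2][0]=6
  eliminate (3,0): mult=6, new row 3: (0, 2, 4, 5); set L[3][0]=6

U[3][3] = 5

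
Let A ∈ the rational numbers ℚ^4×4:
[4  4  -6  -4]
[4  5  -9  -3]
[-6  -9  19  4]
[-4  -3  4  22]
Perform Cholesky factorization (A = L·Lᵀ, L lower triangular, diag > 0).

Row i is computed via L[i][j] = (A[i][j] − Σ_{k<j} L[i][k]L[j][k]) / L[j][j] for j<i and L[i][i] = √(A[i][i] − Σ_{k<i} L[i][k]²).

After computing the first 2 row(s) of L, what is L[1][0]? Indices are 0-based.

L[1][0] = 2

Step 1: L[0][0] = √(4) = 2.
  L[1][0] = (4) / L[0][0] = 2.
Step 2: L[1][1] = √(1) = 1.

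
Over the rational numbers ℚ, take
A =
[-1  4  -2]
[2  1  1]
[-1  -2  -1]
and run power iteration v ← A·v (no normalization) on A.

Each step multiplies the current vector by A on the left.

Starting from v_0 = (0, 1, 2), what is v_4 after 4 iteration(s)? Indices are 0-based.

v_0 = (0, 1, 2).
v_1 = A·v_0 = (0, 3, -4).
v_2 = A·v_1 = (20, -1, -2).
v_3 = A·v_2 = (-20, 37, -16).
v_4 = A·v_3 = (200, -19, -38).

v_4 = (200, -19, -38)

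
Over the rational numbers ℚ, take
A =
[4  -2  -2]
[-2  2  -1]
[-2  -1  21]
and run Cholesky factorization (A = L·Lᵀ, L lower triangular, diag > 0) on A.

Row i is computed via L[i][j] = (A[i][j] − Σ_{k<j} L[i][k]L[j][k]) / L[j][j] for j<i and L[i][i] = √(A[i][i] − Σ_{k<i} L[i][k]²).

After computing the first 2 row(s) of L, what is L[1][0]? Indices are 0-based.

L[1][0] = -1

Step 1: L[0][0] = √(4) = 2.
  L[1][0] = (-2) / L[0][0] = -1.
Step 2: L[1][1] = √(1) = 1.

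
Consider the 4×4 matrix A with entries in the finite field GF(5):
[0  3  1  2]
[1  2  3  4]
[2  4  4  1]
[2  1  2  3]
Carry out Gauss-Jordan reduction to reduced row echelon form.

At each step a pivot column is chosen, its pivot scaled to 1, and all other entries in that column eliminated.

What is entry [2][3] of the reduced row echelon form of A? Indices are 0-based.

M[2][3] = 1

pivot(0,0): swap R0↔R1
pivot(0,0)=1: scale R0 → (1, 2, 3, 4)
  clear (2,0): R2 −= (2)R0 → (0, 0, 3, 3)
  clear (3,0): R3 −= (2)R0 → (0, 2, 1, 0)
pivot(1,1)=3: scale R1 → (0, 1, 2, 4)
  clear (0,1): R0 −= (2)R1 → (1, 0, 4, 1)
  clear (3,1): R3 −= (2)R1 → (0, 0, 2, 2)
pivot(2,2)=3: scale R2 → (0, 0, 1, 1)
  clear (0,2): R0 −= (4)R2 → (1, 0, 0, 2)
  clear (1,2): R1 −= (2)R2 → (0, 1, 0, 2)
  clear (3,2): R3 −= (2)R2 → (0, 0, 0, 0)
col 3: no nonzero at/below row 3; advance.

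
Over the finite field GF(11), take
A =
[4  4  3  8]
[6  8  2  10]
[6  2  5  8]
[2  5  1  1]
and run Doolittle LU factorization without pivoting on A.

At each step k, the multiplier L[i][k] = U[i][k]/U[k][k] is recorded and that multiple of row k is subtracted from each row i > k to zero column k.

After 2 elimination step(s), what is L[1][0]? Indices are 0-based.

L[1][0] = 7

k=0: U[0][0]=4
  eliminate (1,0): mult=7, new row 1: (0, 2, 3, 9); set L[1][0]=7
  eliminate (2,0): mult=7, new row 2: (0, 7, 6, 7); set L[2][0]=7
  eliminate (3,0): mult=6, new row 3: (0, 3, 5, 8); set L[3][0]=6
k=1: U[1][1]=2
  eliminate (2,1): mult=9, new row 2: (0, 0, 1, 3); set L[2][1]=9
  eliminate (3,1): mult=7, new row 3: (0, 0, 6, 0); set L[3][1]=7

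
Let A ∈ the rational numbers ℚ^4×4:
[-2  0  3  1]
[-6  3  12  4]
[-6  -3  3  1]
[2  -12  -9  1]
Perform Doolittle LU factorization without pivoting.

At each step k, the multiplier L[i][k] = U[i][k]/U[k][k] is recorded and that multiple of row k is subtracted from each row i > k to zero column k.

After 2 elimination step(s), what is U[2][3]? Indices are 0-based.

Step 1: pivot at (0,0) is -2.
  row1 ← row1 − (3)·row0  ⇒  L[1][0]=3, U row1=(0, 3, 3, 1)
  row2 ← row2 − (3)·row0  ⇒  L[2][0]=3, U row2=(0, -3, -6, -2)
  row3 ← row3 − (-1)·row0  ⇒  L[3][0]=-1, U row3=(0, -12, -6, 2)
Step 2: pivot at (1,1) is 3.
  row2 ← row2 − (-1)·row1  ⇒  L[2][1]=-1, U row2=(0, 0, -3, -1)
  row3 ← row3 − (-4)·row1  ⇒  L[3][1]=-4, U row3=(0, 0, 6, 6)

U[2][3] = -1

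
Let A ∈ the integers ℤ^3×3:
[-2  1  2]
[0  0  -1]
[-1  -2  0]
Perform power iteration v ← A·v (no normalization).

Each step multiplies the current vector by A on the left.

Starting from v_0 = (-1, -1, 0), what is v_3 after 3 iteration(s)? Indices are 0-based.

v_3 = (-13, 1, 2)

v_0 = (-1, -1, 0).
v_1 = A·v_0 = (1, 0, 3).
v_2 = A·v_1 = (4, -3, -1).
v_3 = A·v_2 = (-13, 1, 2).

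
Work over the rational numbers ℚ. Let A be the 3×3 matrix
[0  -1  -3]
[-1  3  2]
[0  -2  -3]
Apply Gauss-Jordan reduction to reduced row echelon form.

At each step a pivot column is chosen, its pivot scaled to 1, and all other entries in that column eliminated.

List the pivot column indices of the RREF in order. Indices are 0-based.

step 1: exchange rows 0,1
step 1: normalize row 0 (÷-1) = (1, -3, -2)
step 2: normalize row 1 (÷-1) = (0, 1, 3)
  row 0: subtract -3×row1 = (1, 0, 7)
  row 2: subtract -2×row1 = (0, 0, 3)
step 3: normalize row 2 (÷3) = (0, 0, 1)
  row 0: subtract 7×row2 = (1, 0, 0)
  row 1: subtract 3×row2 = (0, 1, 0)

pivot columns: 0, 1, 2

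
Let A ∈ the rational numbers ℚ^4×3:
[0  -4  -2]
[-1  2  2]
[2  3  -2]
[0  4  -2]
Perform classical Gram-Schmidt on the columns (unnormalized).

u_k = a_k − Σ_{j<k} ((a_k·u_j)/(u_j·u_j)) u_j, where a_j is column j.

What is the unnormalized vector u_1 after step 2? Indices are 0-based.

Step 1: u_0 = a_0 = (0, -1, 2, 0).
Step 2: u_1 = a_1 − (4/5)·u_0 = (-4, 14/5, 7/5, 4).

u_1 = (-4, 14/5, 7/5, 4)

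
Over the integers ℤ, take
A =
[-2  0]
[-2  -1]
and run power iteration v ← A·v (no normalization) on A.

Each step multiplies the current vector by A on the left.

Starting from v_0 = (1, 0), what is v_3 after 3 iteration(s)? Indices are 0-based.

v_0 = (1, 0).
v_1 = A·v_0 = (-2, -2).
v_2 = A·v_1 = (4, 6).
v_3 = A·v_2 = (-8, -14).

v_3 = (-8, -14)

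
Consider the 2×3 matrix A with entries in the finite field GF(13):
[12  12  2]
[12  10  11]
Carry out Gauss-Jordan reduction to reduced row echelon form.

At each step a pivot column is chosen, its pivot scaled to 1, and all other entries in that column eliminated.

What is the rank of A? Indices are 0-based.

step 1: normalize row 0 (÷12) = (1, 1, 11)
  row 1: subtract 12×row0 = (0, 11, 9)
step 2: normalize row 1 (÷11) = (0, 1, 2)
  row 0: subtract 1×row1 = (1, 0, 9)

rank = 2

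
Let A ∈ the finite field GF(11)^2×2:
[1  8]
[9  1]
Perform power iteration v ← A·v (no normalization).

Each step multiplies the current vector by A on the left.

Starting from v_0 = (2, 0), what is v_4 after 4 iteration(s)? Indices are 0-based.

v_4 = (3, 9)

v_0 = (2, 0).
v_1 = A·v_0 = (2, 7).
v_2 = A·v_1 = (3, 3).
v_3 = A·v_2 = (5, 8).
v_4 = A·v_3 = (3, 9).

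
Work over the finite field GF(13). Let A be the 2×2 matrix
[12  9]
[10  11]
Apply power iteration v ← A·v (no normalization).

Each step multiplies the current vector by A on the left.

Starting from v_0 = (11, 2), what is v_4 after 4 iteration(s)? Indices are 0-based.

v_0 = (11, 2).
v_1 = A·v_0 = (7, 2).
v_2 = A·v_1 = (11, 1).
v_3 = A·v_2 = (11, 4).
v_4 = A·v_3 = (12, 11).

v_4 = (12, 11)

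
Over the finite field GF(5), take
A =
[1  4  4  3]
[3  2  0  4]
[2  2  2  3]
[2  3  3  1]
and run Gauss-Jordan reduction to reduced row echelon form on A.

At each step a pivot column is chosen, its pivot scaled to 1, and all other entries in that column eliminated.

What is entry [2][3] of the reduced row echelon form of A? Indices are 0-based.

pivot(0,0)=1: scale R0 → (1, 4, 4, 3)
  clear (1,0): R1 −= (3)R0 → (0, 0, 3, 0)
  clear (2,0): R2 −= (2)R0 → (0, 4, 4, 2)
  clear (3,0): R3 −= (2)R0 → (0, 0, 0, 0)
pivot(1,1): swap R1↔R2
pivot(1,1)=4: scale R1 → (0, 1, 1, 3)
  clear (0,1): R0 −= (4)R1 → (1, 0, 0, 1)
pivot(2,2)=3: scale R2 → (0, 0, 1, 0)
  clear (1,2): R1 −= (1)R2 → (0, 1, 0, 3)
col 3: no nonzero at/below row 3; advance.

M[2][3] = 0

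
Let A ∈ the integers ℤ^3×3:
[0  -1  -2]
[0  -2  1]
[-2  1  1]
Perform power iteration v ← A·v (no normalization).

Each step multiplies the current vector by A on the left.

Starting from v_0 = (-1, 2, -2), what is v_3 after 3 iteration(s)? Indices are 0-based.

v_3 = (2, -36, 2)

v_0 = (-1, 2, -2).
v_1 = A·v_0 = (2, -6, 2).
v_2 = A·v_1 = (2, 14, -8).
v_3 = A·v_2 = (2, -36, 2).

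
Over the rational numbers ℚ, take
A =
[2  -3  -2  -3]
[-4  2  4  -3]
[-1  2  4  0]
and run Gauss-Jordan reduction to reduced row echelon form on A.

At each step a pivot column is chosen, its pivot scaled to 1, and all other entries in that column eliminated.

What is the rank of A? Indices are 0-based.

[1] R0 /= 2  ⇒  (1, -3/2, -1, -3/2)
     R1 -= -4·R0  ⇒  (0, -4, 0, -9)
     R2 -= -1·R0  ⇒  (0, 1/2, 3, -3/2)
[2] R1 /= -4  ⇒  (0, 1, 0, 9/4)
     R0 -= -3/2·R1  ⇒  (1, 0, -1, 15/8)
     R2 -= 1/2·R1  ⇒  (0, 0, 3, -21/8)
[3] R2 /= 3  ⇒  (0, 0, 1, -7/8)
     R0 -= -1·R2  ⇒  (1, 0, 0, 1)

rank = 3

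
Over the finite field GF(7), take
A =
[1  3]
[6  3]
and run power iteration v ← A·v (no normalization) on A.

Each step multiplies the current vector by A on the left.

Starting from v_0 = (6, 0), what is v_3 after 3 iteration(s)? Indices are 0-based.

v_0 = (6, 0).
v_1 = A·v_0 = (6, 1).
v_2 = A·v_1 = (2, 4).
v_3 = A·v_2 = (0, 3).

v_3 = (0, 3)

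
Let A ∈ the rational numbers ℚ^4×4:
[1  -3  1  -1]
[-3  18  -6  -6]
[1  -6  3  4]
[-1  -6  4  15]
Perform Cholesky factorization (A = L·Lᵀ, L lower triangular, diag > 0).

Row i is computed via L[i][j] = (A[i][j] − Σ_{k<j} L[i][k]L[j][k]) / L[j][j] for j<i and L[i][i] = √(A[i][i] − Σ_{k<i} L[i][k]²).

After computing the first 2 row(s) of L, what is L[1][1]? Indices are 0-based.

Step 1: L[0][0] = √(1) = 1.
  L[1][0] = (-3) / L[0][0] = -3.
Step 2: L[1][1] = √(9) = 3.

L[1][1] = 3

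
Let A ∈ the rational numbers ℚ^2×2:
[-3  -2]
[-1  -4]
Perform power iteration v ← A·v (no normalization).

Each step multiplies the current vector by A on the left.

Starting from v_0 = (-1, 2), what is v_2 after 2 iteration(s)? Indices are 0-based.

v_2 = (17, 29)

v_0 = (-1, 2).
v_1 = A·v_0 = (-1, -7).
v_2 = A·v_1 = (17, 29).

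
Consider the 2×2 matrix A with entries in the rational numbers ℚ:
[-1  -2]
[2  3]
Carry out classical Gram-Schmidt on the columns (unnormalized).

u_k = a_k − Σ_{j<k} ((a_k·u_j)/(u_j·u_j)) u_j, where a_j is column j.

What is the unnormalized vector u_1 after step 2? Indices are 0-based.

Step 1: u_0 = a_0 = (-1, 2).
Step 2: u_1 = a_1 − (8/5)·u_0 = (-2/5, -1/5).

u_1 = (-2/5, -1/5)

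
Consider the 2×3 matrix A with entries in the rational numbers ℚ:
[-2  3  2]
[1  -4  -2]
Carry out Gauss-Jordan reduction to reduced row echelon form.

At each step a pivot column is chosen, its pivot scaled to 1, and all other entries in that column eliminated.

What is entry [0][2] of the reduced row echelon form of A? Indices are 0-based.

M[0][2] = -2/5

pivot(0,0)=-2: scale R0 → (1, -3/2, -1)
  clear (1,0): R1 −= (1)R0 → (0, -5/2, -1)
pivot(1,1)=-5/2: scale R1 → (0, 1, 2/5)
  clear (0,1): R0 −= (-3/2)R1 → (1, 0, -2/5)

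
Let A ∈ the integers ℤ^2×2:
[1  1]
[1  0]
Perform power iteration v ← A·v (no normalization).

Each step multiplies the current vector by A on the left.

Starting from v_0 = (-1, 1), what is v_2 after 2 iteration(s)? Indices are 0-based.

v_0 = (-1, 1).
v_1 = A·v_0 = (0, -1).
v_2 = A·v_1 = (-1, 0).

v_2 = (-1, 0)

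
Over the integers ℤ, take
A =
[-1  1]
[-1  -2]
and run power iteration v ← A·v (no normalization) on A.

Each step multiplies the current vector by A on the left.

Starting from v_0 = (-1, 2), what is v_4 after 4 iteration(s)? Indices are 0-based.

v_4 = (-9, -9)

v_0 = (-1, 2).
v_1 = A·v_0 = (3, -3).
v_2 = A·v_1 = (-6, 3).
v_3 = A·v_2 = (9, 0).
v_4 = A·v_3 = (-9, -9).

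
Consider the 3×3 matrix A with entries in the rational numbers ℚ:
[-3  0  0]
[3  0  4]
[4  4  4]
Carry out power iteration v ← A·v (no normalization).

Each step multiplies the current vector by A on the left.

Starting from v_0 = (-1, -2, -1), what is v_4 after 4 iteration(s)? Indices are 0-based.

v_0 = (-1, -2, -1).
v_1 = A·v_0 = (3, -7, -16).
v_2 = A·v_1 = (-9, -55, -80).
v_3 = A·v_2 = (27, -347, -576).
v_4 = A·v_3 = (-81, -2223, -3584).

v_4 = (-81, -2223, -3584)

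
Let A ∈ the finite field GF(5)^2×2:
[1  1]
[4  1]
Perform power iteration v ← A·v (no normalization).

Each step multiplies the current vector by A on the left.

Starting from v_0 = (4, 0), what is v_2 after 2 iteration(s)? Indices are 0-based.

v_0 = (4, 0).
v_1 = A·v_0 = (4, 1).
v_2 = A·v_1 = (0, 2).

v_2 = (0, 2)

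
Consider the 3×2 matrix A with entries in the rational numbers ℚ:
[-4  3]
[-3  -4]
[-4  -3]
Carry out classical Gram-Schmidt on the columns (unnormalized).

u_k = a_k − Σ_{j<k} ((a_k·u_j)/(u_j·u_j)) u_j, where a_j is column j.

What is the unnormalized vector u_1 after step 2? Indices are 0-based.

Step 1: u_0 = a_0 = (-4, -3, -4).
Step 2: u_1 = a_1 − (12/41)·u_0 = (171/41, -128/41, -75/41).

u_1 = (171/41, -128/41, -75/41)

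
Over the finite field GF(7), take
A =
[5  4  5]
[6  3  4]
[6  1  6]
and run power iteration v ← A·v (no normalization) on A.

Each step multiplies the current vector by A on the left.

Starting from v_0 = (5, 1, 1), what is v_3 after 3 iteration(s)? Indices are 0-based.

v_0 = (5, 1, 1).
v_1 = A·v_0 = (6, 2, 2).
v_2 = A·v_1 = (6, 1, 1).
v_3 = A·v_2 = (4, 1, 1).

v_3 = (4, 1, 1)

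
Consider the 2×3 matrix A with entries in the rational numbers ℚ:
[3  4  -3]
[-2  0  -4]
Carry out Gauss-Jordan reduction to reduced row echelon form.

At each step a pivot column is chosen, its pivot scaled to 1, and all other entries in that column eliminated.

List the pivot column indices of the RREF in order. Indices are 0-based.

[1] R0 /= 3  ⇒  (1, 4/3, -1)
     R1 -= -2·R0  ⇒  (0, 8/3, -6)
[2] R1 /= 8/3  ⇒  (0, 1, -9/4)
     R0 -= 4/3·R1  ⇒  (1, 0, 2)

pivot columns: 0, 1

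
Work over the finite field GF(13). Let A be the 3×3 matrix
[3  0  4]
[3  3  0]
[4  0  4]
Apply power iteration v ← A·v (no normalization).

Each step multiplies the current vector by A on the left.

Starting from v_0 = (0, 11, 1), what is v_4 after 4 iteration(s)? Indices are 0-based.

v_4 = (10, 2, 1)

v_0 = (0, 11, 1).
v_1 = A·v_0 = (4, 7, 4).
v_2 = A·v_1 = (2, 7, 6).
v_3 = A·v_2 = (4, 1, 6).
v_4 = A·v_3 = (10, 2, 1).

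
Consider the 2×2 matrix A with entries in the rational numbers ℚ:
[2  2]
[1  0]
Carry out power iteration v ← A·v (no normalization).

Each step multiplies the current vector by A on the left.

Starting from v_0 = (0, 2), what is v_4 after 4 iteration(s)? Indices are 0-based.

v_4 = (64, 24)

v_0 = (0, 2).
v_1 = A·v_0 = (4, 0).
v_2 = A·v_1 = (8, 4).
v_3 = A·v_2 = (24, 8).
v_4 = A·v_3 = (64, 24).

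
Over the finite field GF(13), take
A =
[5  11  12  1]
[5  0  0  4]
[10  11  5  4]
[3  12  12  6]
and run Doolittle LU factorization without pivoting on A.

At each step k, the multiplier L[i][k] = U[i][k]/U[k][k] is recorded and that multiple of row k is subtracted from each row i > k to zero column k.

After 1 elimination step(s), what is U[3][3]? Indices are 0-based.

U[3][3] = 8

[col 0] pivot 5
  R1 -= 1*R0 → (0, 2, 1, 3)  (L[1][0] := 1)
  R2 -= 2*R0 → (0, 2, 7, 2)  (L[2][0] := 2)
  R3 -= 11*R0 → (0, 8, 10, 8)  (L[3][0] := 11)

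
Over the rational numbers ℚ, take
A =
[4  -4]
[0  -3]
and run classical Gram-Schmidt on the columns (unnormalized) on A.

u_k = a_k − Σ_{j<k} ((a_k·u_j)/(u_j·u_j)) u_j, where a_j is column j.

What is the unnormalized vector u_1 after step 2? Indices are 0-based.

Step 1: u_0 = a_0 = (4, 0).
Step 2: u_1 = a_1 − (-1)·u_0 = (0, -3).

u_1 = (0, -3)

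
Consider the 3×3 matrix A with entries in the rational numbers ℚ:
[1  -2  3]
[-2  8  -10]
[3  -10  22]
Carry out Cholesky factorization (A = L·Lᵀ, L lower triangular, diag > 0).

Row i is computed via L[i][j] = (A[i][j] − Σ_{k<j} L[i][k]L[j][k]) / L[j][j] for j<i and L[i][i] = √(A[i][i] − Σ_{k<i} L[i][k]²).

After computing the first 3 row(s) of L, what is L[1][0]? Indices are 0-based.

Step 1: L[0][0] = √(1) = 1.
  L[1][0] = (-2) / L[0][0] = -2.
Step 2: L[1][1] = √(4) = 2.
  L[2][0] = (3) / L[0][0] = 3.
  L[2][1] = (-4) / L[1][1] = -2.
Step 3: L[2][2] = √(9) = 3.

L[1][0] = -2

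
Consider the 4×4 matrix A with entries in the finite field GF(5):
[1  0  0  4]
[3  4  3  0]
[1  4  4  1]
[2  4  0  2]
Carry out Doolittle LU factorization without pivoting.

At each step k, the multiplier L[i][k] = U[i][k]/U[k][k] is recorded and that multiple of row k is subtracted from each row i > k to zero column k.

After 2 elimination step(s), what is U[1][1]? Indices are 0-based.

U[1][1] = 4

k=0: U[0][0]=1
  eliminate (1,0): mult=3, new row 1: (0, 4, 3, 3); set L[1][0]=3
  eliminate (2,0): mult=1, new row 2: (0, 4, 4, 2); set L[2][0]=1
  eliminate (3,0): mult=2, new row 3: (0, 4, 0, 4); set L[3][0]=2
k=1: U[1][1]=4
  eliminate (2,1): mult=1, new row 2: (0, 0, 1, 4); set L[2][1]=1
  eliminate (3,1): mult=1, new row 3: (0, 0, 2, 1); set L[3][1]=1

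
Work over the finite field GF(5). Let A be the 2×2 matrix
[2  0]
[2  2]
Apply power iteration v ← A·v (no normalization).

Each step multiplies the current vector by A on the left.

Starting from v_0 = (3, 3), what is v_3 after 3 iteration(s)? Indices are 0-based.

v_3 = (4, 1)

v_0 = (3, 3).
v_1 = A·v_0 = (1, 2).
v_2 = A·v_1 = (2, 1).
v_3 = A·v_2 = (4, 1).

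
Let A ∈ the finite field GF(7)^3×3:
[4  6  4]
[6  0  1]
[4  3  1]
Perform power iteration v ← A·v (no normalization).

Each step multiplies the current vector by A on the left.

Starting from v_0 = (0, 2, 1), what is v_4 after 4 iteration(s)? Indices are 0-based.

v_0 = (0, 2, 1).
v_1 = A·v_0 = (2, 1, 0).
v_2 = A·v_1 = (0, 5, 4).
v_3 = A·v_2 = (4, 4, 5).
v_4 = A·v_3 = (4, 1, 5).

v_4 = (4, 1, 5)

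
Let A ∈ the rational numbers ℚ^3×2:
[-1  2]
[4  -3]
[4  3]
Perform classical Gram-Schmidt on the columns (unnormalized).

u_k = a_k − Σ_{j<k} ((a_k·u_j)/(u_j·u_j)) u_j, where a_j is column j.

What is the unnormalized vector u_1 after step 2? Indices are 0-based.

u_1 = (64/33, -91/33, 107/33)

Step 1: u_0 = a_0 = (-1, 4, 4).
Step 2: u_1 = a_1 − (-2/33)·u_0 = (64/33, -91/33, 107/33).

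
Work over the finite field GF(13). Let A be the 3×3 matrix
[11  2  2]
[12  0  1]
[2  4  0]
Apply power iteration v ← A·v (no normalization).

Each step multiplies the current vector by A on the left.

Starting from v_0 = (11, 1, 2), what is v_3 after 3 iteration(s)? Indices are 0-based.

v_3 = (11, 9, 1)

v_0 = (11, 1, 2).
v_1 = A·v_0 = (10, 4, 0).
v_2 = A·v_1 = (1, 3, 10).
v_3 = A·v_2 = (11, 9, 1).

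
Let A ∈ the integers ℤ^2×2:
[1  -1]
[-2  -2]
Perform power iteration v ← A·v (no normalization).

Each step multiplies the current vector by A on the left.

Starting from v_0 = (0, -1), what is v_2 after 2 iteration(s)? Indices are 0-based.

v_0 = (0, -1).
v_1 = A·v_0 = (1, 2).
v_2 = A·v_1 = (-1, -6).

v_2 = (-1, -6)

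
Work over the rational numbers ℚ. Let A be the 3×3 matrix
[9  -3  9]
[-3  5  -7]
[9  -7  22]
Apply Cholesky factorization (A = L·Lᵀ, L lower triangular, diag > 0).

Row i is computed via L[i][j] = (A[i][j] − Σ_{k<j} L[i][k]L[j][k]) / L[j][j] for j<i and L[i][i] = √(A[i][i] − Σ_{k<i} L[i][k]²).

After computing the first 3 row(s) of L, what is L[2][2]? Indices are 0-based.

Step 1: L[0][0] = √(9) = 3.
  L[1][0] = (-3) / L[0][0] = -1.
Step 2: L[1][1] = √(4) = 2.
  L[2][0] = (9) / L[0][0] = 3.
  L[2][1] = (-4) / L[1][1] = -2.
Step 3: L[2][2] = √(9) = 3.

L[2][2] = 3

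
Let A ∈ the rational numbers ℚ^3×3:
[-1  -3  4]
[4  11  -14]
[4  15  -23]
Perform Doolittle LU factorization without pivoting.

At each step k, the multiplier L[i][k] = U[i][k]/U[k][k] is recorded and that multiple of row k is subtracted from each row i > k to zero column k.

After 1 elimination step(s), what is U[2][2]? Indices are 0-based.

U[2][2] = -7

k=0: U[0][0]=-1
  eliminate (1,0): mult=-4, new row 1: (0, -1, 2); set L[1][0]=-4
  eliminate (2,0): mult=-4, new row 2: (0, 3, -7); set L[2][0]=-4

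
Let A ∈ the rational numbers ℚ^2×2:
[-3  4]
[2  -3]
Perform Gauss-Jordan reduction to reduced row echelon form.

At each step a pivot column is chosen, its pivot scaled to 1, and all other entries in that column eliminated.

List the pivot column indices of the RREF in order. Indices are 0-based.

step 1: normalize row 0 (÷-3) = (1, -4/3)
  row 1: subtract 2×row0 = (0, -1/3)
step 2: normalize row 1 (÷-1/3) = (0, 1)
  row 0: subtract -4/3×row1 = (1, 0)

pivot columns: 0, 1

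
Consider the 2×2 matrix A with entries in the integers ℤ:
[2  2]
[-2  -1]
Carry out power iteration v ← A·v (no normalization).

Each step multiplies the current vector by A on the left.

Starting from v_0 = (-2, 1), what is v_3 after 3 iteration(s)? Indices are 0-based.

v_0 = (-2, 1).
v_1 = A·v_0 = (-2, 3).
v_2 = A·v_1 = (2, 1).
v_3 = A·v_2 = (6, -5).

v_3 = (6, -5)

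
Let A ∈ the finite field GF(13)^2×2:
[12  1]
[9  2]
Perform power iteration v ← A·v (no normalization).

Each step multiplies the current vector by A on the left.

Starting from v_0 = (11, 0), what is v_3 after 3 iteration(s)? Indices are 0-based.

v_0 = (11, 0).
v_1 = A·v_0 = (2, 8).
v_2 = A·v_1 = (6, 8).
v_3 = A·v_2 = (2, 5).

v_3 = (2, 5)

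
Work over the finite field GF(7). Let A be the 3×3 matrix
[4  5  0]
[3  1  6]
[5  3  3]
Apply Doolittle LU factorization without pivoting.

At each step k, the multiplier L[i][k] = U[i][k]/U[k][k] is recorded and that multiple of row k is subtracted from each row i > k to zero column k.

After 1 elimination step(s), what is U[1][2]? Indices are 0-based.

k=0: U[0][0]=4
  eliminate (1,0): mult=6, new row 1: (0, 6, 6); set L[1][0]=6
  eliminate (2,0): mult=3, new row 2: (0, 2, 3); set L[2][0]=3

U[1][2] = 6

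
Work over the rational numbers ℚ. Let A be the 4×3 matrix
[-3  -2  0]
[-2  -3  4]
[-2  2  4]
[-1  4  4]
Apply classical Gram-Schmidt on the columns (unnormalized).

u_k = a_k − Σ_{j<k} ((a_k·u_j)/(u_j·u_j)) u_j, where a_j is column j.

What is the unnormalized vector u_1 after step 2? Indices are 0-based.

u_1 = (-4/3, -23/9, 22/9, 38/9)

Step 1: u_0 = a_0 = (-3, -2, -2, -1).
Step 2: u_1 = a_1 − (2/9)·u_0 = (-4/3, -23/9, 22/9, 38/9).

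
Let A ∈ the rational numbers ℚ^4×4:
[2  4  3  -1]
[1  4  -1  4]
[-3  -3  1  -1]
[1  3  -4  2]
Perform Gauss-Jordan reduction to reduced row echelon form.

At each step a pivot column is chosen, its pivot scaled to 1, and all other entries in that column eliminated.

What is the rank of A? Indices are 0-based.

[1] R0 /= 2  ⇒  (1, 2, 3/2, -1/2)
     R1 -= 1·R0  ⇒  (0, 2, -5/2, 9/2)
     R2 -= -3·R0  ⇒  (0, 3, 11/2, -5/2)
     R3 -= 1·R0  ⇒  (0, 1, -11/2, 5/2)
[2] R1 /= 2  ⇒  (0, 1, -5/4, 9/4)
     R0 -= 2·R1  ⇒  (1, 0, 4, -5)
     R2 -= 3·R1  ⇒  (0, 0, 37/4, -37/4)
     R3 -= 1·R1  ⇒  (0, 0, -17/4, 1/4)
[3] R2 /= 37/4  ⇒  (0, 0, 1, -1)
     R0 -= 4·R2  ⇒  (1, 0, 0, -1)
     R1 -= -5/4·R2  ⇒  (0, 1, 0, 1)
     R3 -= -17/4·R2  ⇒  (0, 0, 0, -4)
[4] R3 /= -4  ⇒  (0, 0, 0, 1)
     R0 -= -1·R3  ⇒  (1, 0, 0, 0)
     R1 -= 1·R3  ⇒  (0, 1, 0, 0)
     R2 -= -1·R3  ⇒  (0, 0, 1, 0)

rank = 4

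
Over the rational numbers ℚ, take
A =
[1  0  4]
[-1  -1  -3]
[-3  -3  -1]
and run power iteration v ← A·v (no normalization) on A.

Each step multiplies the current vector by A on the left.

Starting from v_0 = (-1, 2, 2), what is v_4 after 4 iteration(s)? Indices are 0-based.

v_4 = (-37, 43, 41)

v_0 = (-1, 2, 2).
v_1 = A·v_0 = (7, -7, -5).
v_2 = A·v_1 = (-13, 15, 5).
v_3 = A·v_2 = (7, -17, -11).
v_4 = A·v_3 = (-37, 43, 41).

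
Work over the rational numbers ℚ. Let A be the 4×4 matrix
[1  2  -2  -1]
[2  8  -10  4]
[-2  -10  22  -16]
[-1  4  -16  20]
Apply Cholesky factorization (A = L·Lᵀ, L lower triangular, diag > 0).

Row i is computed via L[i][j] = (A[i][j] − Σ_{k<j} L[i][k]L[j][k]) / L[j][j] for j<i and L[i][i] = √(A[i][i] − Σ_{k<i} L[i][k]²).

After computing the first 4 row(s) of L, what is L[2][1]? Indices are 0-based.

L[2][1] = -3

Step 1: L[0][0] = √(1) = 1.
  L[1][0] = (2) / L[0][0] = 2.
Step 2: L[1][1] = √(4) = 2.
  L[2][0] = (-2) / L[0][0] = -2.
  L[2][1] = (-6) / L[1][1] = -3.
Step 3: L[2][2] = √(9) = 3.
  L[3][0] = (-1) / L[0][0] = -1.
  L[3][1] = (6) / L[1][1] = 3.
  L[3][2] = (-9) / L[2][2] = -3.
Step 4: L[3][3] = √(1) = 1.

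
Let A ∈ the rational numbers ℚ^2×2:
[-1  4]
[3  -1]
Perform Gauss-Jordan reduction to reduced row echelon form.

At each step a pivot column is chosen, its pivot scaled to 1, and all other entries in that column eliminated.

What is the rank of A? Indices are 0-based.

pivot(0,0)=-1: scale R0 → (1, -4)
  clear (1,0): R1 −= (3)R0 → (0, 11)
pivot(1,1)=11: scale R1 → (0, 1)
  clear (0,1): R0 −= (-4)R1 → (1, 0)

rank = 2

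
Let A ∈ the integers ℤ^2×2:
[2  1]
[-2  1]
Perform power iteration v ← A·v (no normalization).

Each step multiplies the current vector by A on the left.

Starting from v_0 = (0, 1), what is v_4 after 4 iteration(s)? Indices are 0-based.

v_0 = (0, 1).
v_1 = A·v_0 = (1, 1).
v_2 = A·v_1 = (3, -1).
v_3 = A·v_2 = (5, -7).
v_4 = A·v_3 = (3, -17).

v_4 = (3, -17)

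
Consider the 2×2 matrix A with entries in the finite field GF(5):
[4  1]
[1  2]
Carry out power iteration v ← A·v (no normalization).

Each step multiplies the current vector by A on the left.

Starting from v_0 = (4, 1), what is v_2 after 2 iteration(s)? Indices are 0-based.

v_2 = (4, 4)

v_0 = (4, 1).
v_1 = A·v_0 = (2, 1).
v_2 = A·v_1 = (4, 4).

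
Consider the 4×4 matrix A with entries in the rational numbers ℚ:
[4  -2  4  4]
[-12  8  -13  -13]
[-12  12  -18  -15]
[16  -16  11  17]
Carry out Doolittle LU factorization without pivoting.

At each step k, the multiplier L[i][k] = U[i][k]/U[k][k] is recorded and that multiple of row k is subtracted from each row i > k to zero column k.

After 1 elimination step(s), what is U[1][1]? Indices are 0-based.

k=0: U[0][0]=4
  eliminate (1,0): mult=-3, new row 1: (0, 2, -1, -1); set L[1][0]=-3
  eliminate (2,0): mult=-3, new row 2: (0, 6, -6, -3); set L[2][0]=-3
  eliminate (3,0): mult=4, new row 3: (0, -8, -5, 1); set L[3][0]=4

U[1][1] = 2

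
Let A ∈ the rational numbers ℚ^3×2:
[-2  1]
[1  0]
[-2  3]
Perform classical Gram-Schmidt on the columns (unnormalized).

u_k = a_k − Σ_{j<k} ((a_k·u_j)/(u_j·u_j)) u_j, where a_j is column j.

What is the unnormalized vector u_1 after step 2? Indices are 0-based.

u_1 = (-7/9, 8/9, 11/9)

Step 1: u_0 = a_0 = (-2, 1, -2).
Step 2: u_1 = a_1 − (-8/9)·u_0 = (-7/9, 8/9, 11/9).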